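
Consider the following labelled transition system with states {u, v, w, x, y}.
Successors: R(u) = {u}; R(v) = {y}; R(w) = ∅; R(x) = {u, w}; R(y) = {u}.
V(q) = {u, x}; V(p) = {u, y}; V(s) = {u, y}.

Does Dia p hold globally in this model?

No

Let φ = Dia p. Evaluate φ at each world:
  u (successors {u}): φ is true.
  v (successors {y}): φ is true.
  w (successors ∅): φ is false.
  x (successors {u, w}): φ is true.
  y (successors {u}): φ is true.
Detail at w (counterexample):
  At w: no accessible worlds, so Dia p is false.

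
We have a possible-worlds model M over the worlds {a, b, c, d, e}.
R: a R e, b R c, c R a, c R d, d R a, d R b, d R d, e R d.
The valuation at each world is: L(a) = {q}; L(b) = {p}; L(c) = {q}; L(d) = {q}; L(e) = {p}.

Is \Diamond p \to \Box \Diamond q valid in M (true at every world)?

No

Let φ = \Diamond p \to \Box \Diamond q. Evaluate φ at each world:
  a (successors {e}): φ is true.
  b (successors {c}): φ is true.
  c (successors {a, d}): φ is true.
  d (successors {a, b, d}): φ is false.
  e (successors {d}): φ is true.
Detail at d (counterexample):
  At d: \Diamond p is true, \Box \Diamond q is false, so \Diamond p \to \Box \Diamond q is false.
    At d: \Diamond p requires p at some successor in {a, b, d}.
      p holds at b, so \Diamond p is true at d.
    At d: \Box \Diamond q requires \Diamond q at every successor {a, b, d}.
      \Diamond q fails at a, so \Box \Diamond q is false at d.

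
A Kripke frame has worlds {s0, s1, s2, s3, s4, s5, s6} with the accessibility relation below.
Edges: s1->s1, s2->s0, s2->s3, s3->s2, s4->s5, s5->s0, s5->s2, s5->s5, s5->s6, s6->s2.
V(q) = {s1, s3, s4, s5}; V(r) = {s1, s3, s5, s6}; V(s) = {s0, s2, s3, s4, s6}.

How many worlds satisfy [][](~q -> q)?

2

Let φ = [][](~q -> q). Evaluate φ at each world:
  s0 (successors ∅): φ is true.
  s1 (successors {s1}): φ is true.
  s2 (successors {s0, s3}): φ is false.
  s3 (successors {s2}): φ is false.
  s4 (successors {s5}): φ is false.
  s5 (successors {s0, s2, s5, s6}): φ is false.
  s6 (successors {s2}): φ is false.
For instance, at s5:
  At s5: [][](~q -> q) requires [](~q -> q) at every successor {s0, s2, s5, s6}.
    [](~q -> q) fails at s2, so [][](~q -> q) is false at s5.
      At s2: [](~q -> q) requires ~q -> q at every successor {s0, s3}.
        ~q -> q fails at s0, so [](~q -> q) is false at s2.
Satisfying worlds: {s0, s1}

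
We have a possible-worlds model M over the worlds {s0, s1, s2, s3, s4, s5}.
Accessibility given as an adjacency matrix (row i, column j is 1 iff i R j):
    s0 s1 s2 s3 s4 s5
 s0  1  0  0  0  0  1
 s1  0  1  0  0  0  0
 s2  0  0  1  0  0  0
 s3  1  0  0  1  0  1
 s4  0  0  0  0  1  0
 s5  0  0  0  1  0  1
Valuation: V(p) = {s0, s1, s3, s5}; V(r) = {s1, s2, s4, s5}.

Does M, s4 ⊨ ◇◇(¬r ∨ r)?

At s4: ◇◇(¬r ∨ r) requires ◇(¬r ∨ r) at some successor in {s4}.
  ◇(¬r ∨ r) holds at s4, so ◇◇(¬r ∨ r) is true at s4.
    At s4: ◇(¬r ∨ r) requires ¬r ∨ r at some successor in {s4}.
      ¬r ∨ r holds at s4, so ◇(¬r ∨ r) is true at s4.

Yes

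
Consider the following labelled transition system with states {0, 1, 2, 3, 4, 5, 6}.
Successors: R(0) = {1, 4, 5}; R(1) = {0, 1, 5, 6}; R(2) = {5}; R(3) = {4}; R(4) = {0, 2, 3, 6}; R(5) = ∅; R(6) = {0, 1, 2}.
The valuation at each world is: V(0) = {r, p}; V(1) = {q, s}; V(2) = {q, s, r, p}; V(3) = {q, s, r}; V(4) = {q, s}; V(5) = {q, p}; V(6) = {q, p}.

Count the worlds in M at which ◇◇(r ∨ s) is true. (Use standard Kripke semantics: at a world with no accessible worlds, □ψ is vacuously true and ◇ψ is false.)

Recall that ◇ψ holds at a world iff ψ holds at some accessible world.
Let φ = ◇◇(r ∨ s). Evaluate φ at each world:
  0 (successors {1, 4, 5}): φ is true.
  1 (successors {0, 1, 5, 6}): φ is true.
  2 (successors {5}): φ is false.
  3 (successors {4}): φ is true.
  4 (successors {0, 2, 3, 6}): φ is true.
  5 (successors ∅): φ is false.
  6 (successors {0, 1, 2}): φ is true.
For instance, at 3:
  At 3: ◇◇(r ∨ s) requires ◇(r ∨ s) at some successor in {4}.
    ◇(r ∨ s) holds at 4, so ◇◇(r ∨ s) is true at 3.
      At 4: ◇(r ∨ s) requires r ∨ s at some successor in {0, 2, 3, 6}.
        r ∨ s holds at 0, so ◇(r ∨ s) is true at 4.
Satisfying worlds: {0, 1, 3, 4, 6}

5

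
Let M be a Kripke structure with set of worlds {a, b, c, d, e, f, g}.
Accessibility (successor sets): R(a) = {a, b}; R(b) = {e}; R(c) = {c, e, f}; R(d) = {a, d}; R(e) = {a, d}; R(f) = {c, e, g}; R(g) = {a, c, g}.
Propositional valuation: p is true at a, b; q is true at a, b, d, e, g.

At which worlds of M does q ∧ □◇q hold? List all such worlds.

Let φ = q ∧ □◇q. Evaluate φ at each world:
  a (successors {a, b}): φ is true.
  b (successors {e}): φ is true.
  c (successors {c, e, f}): φ is false.
  d (successors {a, d}): φ is true.
  e (successors {a, d}): φ is true.
  f (successors {c, e, g}): φ is false.
  g (successors {a, c, g}): φ is true.
For instance, at d:
  At d: q is true, □◇q is true, so q ∧ □◇q is true.
    At d: □◇q requires ◇q at every successor {a, d}.
      At a: ◇q is true.
      At d: ◇q is true.
    So □◇q is true at d.
Satisfying worlds: {a, b, d, e, g}

a, b, d, e, g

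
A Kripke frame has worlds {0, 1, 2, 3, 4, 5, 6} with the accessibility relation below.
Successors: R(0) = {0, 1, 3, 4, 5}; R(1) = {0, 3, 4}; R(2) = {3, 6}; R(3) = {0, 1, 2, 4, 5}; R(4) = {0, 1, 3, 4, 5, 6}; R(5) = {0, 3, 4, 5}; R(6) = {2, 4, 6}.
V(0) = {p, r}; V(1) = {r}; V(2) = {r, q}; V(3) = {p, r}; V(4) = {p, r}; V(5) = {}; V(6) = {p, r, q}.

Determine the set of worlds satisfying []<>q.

2, 6

Recall that []ψ holds at a world iff ψ holds at every accessible world, and <>ψ holds iff ψ holds at some accessible world.
Let φ = []<>q. Evaluate φ at each world:
  0 (successors {0, 1, 3, 4, 5}): φ is false.
  1 (successors {0, 3, 4}): φ is false.
  2 (successors {3, 6}): φ is true.
  3 (successors {0, 1, 2, 4, 5}): φ is false.
  4 (successors {0, 1, 3, 4, 5, 6}): φ is false.
  5 (successors {0, 3, 4, 5}): φ is false.
  6 (successors {2, 4, 6}): φ is true.
For instance, at 4:
  At 4: []<>q requires <>q at every successor {0, 1, 3, 4, 5, 6}.
    <>q fails at 0, so []<>q is false at 4.
      At 0: <>q requires q at some successor in {0, 1, 3, 4, 5}.
        At 0: q is false.
        At 1: q is false.
        At 3: q is false.
        At 4: q is false.
        At 5: q is false.
      So <>q is false at 0.
Satisfying worlds: {2, 6}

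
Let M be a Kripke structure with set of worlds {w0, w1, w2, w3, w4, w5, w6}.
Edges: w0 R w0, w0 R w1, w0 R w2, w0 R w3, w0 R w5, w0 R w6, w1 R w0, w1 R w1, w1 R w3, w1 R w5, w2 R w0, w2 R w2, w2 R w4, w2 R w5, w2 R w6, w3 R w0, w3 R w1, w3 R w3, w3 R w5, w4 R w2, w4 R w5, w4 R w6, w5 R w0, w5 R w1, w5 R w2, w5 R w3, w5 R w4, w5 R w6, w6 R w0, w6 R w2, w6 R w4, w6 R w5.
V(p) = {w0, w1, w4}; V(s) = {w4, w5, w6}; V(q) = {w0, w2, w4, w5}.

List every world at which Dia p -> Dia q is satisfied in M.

w0, w1, w2, w3, w4, w5, w6

Let φ = Dia p -> Dia q. Evaluate φ at each world:
  w0 (successors {w0, w1, w2, w3, w5, w6}): φ is true.
  w1 (successors {w0, w1, w3, w5}): φ is true.
  w2 (successors {w0, w2, w4, w5, w6}): φ is true.
  w3 (successors {w0, w1, w3, w5}): φ is true.
  w4 (successors {w2, w5, w6}): φ is true.
  w5 (successors {w0, w1, w2, w3, w4, w6}): φ is true.
  w6 (successors {w0, w2, w4, w5}): φ is true.
For instance, at w2:
  At w2: Dia p is true, Dia q is true, so Dia p -> Dia q is true.
    At w2: Dia p requires p at some successor in {w0, w2, w4, w5, w6}.
      p holds at w0, so Dia p is true at w2.
    At w2: Dia q requires q at some successor in {w0, w2, w4, w5, w6}.
      q holds at w0, so Dia q is true at w2.
Satisfying worlds: {w0, w1, w2, w3, w4, w5, w6}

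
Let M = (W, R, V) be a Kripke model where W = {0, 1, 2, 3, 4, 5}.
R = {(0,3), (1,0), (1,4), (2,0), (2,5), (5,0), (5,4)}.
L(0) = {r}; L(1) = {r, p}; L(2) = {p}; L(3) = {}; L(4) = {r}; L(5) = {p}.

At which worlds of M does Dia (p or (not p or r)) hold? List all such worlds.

Let φ = Dia (p or (not p or r)). Evaluate φ at each world:
  0 (successors {3}): φ is true.
  1 (successors {0, 4}): φ is true.
  2 (successors {0, 5}): φ is true.
  3 (successors ∅): φ is false.
  4 (successors ∅): φ is false.
  5 (successors {0, 4}): φ is true.
For instance, at 2:
  At 2: Dia (p or (not p or r)) requires p or (not p or r) at some successor in {0, 5}.
    p or (not p or r) holds at 0, so Dia (p or (not p or r)) is true at 2.
Satisfying worlds: {0, 1, 2, 5}

0, 1, 2, 5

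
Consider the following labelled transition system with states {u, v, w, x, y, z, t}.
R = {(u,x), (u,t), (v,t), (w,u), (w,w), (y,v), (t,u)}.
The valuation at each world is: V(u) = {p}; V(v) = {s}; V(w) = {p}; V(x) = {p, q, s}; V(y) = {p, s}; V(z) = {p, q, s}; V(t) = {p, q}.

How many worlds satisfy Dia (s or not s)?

Recall that Dia ψ holds at a world iff ψ holds at some accessible world.
Let φ = Dia (s or not s). Evaluate φ at each world:
  u (successors {x, t}): φ is true.
  v (successors {t}): φ is true.
  w (successors {u, w}): φ is true.
  x (successors ∅): φ is false.
  y (successors {v}): φ is true.
  z (successors ∅): φ is false.
  t (successors {u}): φ is true.
For instance, at w:
  At w: Dia (s or not s) requires s or not s at some successor in {u, w}.
    s or not s holds at u, so Dia (s or not s) is true at w.
Satisfying worlds: {u, v, w, y, t}

5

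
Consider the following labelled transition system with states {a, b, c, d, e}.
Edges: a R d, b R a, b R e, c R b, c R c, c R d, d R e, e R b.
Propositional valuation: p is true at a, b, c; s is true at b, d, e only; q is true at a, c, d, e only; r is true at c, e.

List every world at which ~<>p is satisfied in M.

Let φ = ~<>p. Evaluate φ at each world:
  a (successors {d}): φ is true.
  b (successors {a, e}): φ is false.
  c (successors {b, c, d}): φ is false.
  d (successors {e}): φ is true.
  e (successors {b}): φ is false.
For instance, at b:
  At b: <>p is true, so ~<>p is false.
    At b: <>p requires p at some successor in {a, e}.
      p holds at a, so <>p is true at b.
Satisfying worlds: {a, d}

a, d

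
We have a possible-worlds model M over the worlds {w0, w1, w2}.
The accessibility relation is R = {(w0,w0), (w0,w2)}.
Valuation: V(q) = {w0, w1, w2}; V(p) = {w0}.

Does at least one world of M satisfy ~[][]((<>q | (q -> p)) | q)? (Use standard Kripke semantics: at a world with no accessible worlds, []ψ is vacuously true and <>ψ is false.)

Let φ = ~[][]((<>q | (q -> p)) | q). Evaluate φ at each world:
  w0 (successors {w0, w2}): φ is false.
  w1 (successors ∅): φ is false.
  w2 (successors ∅): φ is false.
For instance, at w0:
  At w0: [][]((<>q | (q -> p)) | q) is true, so ~[][]((<>q | (q -> p)) | q) is false.
    At w0: [][]((<>q | (q -> p)) | q) requires []((<>q | (q -> p)) | q) at every successor {w0, w2}.
      At w0: []((<>q | (q -> p)) | q) is true.
      At w2: []((<>q | (q -> p)) | q) is true.
    So [][]((<>q | (q -> p)) | q) is true at w0.

No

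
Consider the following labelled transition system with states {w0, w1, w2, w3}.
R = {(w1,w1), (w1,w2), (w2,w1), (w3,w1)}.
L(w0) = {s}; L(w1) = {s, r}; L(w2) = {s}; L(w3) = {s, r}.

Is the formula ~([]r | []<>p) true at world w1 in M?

Yes

At w1: []r | []<>p is false, so ~([]r | []<>p) is true.
  At w1: []r is false, []<>p is false, so []r | []<>p is false.
    At w1: []r requires r at every successor {w1, w2}.
      r fails at w2, so []r is false at w1.
    At w1: []<>p requires <>p at every successor {w1, w2}.
      <>p fails at w1, so []<>p is false at w1.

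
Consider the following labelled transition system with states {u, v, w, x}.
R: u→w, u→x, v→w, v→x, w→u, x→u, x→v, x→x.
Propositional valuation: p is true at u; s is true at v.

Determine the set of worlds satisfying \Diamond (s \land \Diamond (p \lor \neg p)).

x

Let φ = \Diamond (s \land \Diamond (p \lor \neg p)). Evaluate φ at each world:
  u (successors {w, x}): φ is false.
  v (successors {w, x}): φ is false.
  w (successors {u}): φ is false.
  x (successors {u, v, x}): φ is true.
For instance, at u:
  At u: \Diamond (s \land \Diamond (p \lor \neg p)) requires s \land \Diamond (p \lor \neg p) at some successor in {w, x}.
    At w: s \land \Diamond (p \lor \neg p) is false.
    At x: s \land \Diamond (p \lor \neg p) is false.
  So \Diamond (s \land \Diamond (p \lor \neg p)) is false at u.
Satisfying worlds: {x}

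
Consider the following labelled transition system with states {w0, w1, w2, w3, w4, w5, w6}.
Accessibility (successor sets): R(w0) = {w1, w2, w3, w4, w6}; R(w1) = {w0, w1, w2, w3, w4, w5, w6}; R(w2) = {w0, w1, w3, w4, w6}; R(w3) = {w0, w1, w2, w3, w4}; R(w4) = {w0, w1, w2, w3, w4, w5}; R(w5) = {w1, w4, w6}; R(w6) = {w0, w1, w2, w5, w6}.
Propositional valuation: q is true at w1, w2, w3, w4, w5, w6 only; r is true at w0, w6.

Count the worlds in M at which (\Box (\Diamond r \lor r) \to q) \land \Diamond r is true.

Recall that \Box ψ holds at a world iff ψ holds at every accessible world, and \Diamond ψ holds iff ψ holds at some accessible world.
Let φ = (\Box (\Diamond r \lor r) \to q) \land \Diamond r. Evaluate φ at each world:
  w0 (successors {w1, w2, w3, w4, w6}): φ is false.
  w1 (successors {w0, w1, w2, w3, w4, w5, w6}): φ is true.
  w2 (successors {w0, w1, w3, w4, w6}): φ is true.
  w3 (successors {w0, w1, w2, w3, w4}): φ is true.
  w4 (successors {w0, w1, w2, w3, w4, w5}): φ is true.
  w5 (successors {w1, w4, w6}): φ is true.
  w6 (successors {w0, w1, w2, w5, w6}): φ is true.
For instance, at w4:
  At w4: \Box (\Diamond r \lor r) \to q is true, \Diamond r is true, so (\Box (\Diamond r \lor r) \to q) \land \Diamond r is true.
    At w4: \Box (\Diamond r \lor r) is true, q is true, so \Box (\Diamond r \lor r) \to q is true.
      At w4: \Box (\Diamond r \lor r) requires \Diamond r \lor r at every successor {w0, w1, w2, w3, w4, w5}.
        At w0: \Diamond r \lor r is true.
        At w1: \Diamond r \lor r is true.
        At w2: \Diamond r \lor r is true.
        At w3: \Diamond r \lor r is true.
        At w4: \Diamond r \lor r is true.
        At w5: \Diamond r \lor r is true.
      So \Box (\Diamond r \lor r) is true at w4.
    At w4: \Diamond r requires r at some successor in {w0, w1, w2, w3, w4, w5}.
      r holds at w0, so \Diamond r is true at w4.
Satisfying worlds: {w1, w2, w3, w4, w5, w6}

6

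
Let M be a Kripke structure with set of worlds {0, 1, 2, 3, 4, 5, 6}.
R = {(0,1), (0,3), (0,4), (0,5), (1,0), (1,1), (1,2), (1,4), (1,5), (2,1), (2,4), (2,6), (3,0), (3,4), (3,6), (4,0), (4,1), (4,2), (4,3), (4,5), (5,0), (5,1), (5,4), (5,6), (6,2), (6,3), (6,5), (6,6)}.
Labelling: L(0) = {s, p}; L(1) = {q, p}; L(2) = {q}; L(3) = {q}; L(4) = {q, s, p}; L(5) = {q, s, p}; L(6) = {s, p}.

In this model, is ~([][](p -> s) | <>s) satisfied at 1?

At 1: [][](p -> s) | <>s is true, so ~([][](p -> s) | <>s) is false.
  At 1: [][](p -> s) is false, <>s is true, so [][](p -> s) | <>s is true.
    At 1: [][](p -> s) requires [](p -> s) at every successor {0, 1, 2, 4, 5}.
      [](p -> s) fails at 0, so [][](p -> s) is false at 1.
    At 1: <>s requires s at some successor in {0, 1, 2, 4, 5}.
      s holds at 0, so <>s is true at 1.

No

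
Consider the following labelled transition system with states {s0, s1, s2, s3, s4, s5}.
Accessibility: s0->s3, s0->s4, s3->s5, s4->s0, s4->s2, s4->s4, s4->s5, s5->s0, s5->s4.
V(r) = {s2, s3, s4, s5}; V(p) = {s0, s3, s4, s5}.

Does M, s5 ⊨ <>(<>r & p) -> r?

Recall that <>ψ holds at a world iff ψ holds at some accessible world.
At s5: <>(<>r & p) is true, r is true, so <>(<>r & p) -> r is true.
  At s5: <>(<>r & p) requires <>r & p at some successor in {s0, s4}.
    <>r & p holds at s0, so <>(<>r & p) is true at s5.
      At s0: <>r is true, p is true, so <>r & p is true.

Yes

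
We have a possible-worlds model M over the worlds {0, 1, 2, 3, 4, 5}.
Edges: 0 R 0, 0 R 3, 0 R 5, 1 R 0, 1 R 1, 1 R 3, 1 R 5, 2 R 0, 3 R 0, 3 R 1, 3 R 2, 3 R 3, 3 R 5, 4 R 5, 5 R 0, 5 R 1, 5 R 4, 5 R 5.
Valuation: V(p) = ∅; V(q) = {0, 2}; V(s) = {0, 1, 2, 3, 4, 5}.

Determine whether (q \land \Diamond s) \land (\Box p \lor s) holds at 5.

Recall that \Box ψ holds at a world iff ψ holds at every accessible world, and \Diamond ψ holds iff ψ holds at some accessible world.
At 5: q \land \Diamond s is false, \Box p \lor s is true, so (q \land \Diamond s) \land (\Box p \lor s) is false.
  At 5: q is false, \Diamond s is true, so q \land \Diamond s is false.
    At 5: \Diamond s requires s at some successor in {0, 1, 4, 5}.
      s holds at 0, so \Diamond s is true at 5.
  At 5: \Box p is false, s is true, so \Box p \lor s is true.
    At 5: \Box p requires p at every successor {0, 1, 4, 5}.
      p fails at 0, so \Box p is false at 5.

No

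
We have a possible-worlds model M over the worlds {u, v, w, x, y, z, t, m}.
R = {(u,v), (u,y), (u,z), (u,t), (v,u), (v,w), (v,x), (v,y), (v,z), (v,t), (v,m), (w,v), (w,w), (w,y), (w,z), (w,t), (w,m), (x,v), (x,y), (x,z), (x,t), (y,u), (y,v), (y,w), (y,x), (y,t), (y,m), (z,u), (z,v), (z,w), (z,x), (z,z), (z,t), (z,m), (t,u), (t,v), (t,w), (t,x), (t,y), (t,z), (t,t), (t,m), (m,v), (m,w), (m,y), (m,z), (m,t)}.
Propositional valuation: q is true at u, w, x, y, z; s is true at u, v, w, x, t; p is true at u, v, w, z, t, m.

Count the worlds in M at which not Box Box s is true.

8

Recall that Box ψ holds at a world iff ψ holds at every accessible world, and Dia ψ holds iff ψ holds at some accessible world.
Let φ = not Box Box s. Evaluate φ at each world:
  u (successors {v, y, z, t}): φ is true.
  v (successors {u, w, x, y, z, t, m}): φ is true.
  w (successors {v, w, y, z, t, m}): φ is true.
  x (successors {v, y, z, t}): φ is true.
  y (successors {u, v, w, x, t, m}): φ is true.
  z (successors {u, v, w, x, z, t, m}): φ is true.
  t (successors {u, v, w, x, y, z, t, m}): φ is true.
  m (successors {v, w, y, z, t}): φ is true.
For instance, at u:
  At u: Box Box s is false, so not Box Box s is true.
    At u: Box Box s requires Box s at every successor {v, y, z, t}.
      Box s fails at v, so Box Box s is false at u.
Satisfying worlds: {u, v, w, x, y, z, t, m}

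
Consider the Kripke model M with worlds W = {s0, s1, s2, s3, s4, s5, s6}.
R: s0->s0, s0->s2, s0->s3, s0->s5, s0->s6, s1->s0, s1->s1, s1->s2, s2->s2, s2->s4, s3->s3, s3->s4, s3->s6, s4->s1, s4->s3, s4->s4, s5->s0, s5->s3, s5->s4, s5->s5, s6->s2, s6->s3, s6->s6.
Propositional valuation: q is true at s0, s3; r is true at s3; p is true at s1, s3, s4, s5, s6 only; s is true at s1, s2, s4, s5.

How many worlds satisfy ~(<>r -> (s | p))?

1

Recall that <>ψ holds at a world iff ψ holds at some accessible world.
Let φ = ~(<>r -> (s | p)). Evaluate φ at each world:
  s0 (successors {s0, s2, s3, s5, s6}): φ is true.
  s1 (successors {s0, s1, s2}): φ is false.
  s2 (successors {s2, s4}): φ is false.
  s3 (successors {s3, s4, s6}): φ is false.
  s4 (successors {s1, s3, s4}): φ is false.
  s5 (successors {s0, s3, s4, s5}): φ is false.
  s6 (successors {s2, s3, s6}): φ is false.
For instance, at s2:
  At s2: <>r -> (s | p) is true, so ~(<>r -> (s | p)) is false.
    At s2: <>r is false, s | p is true, so <>r -> (s | p) is true.
      At s2: <>r requires r at some successor in {s2, s4}.
        At s2: r is false.
        At s4: r is false.
      So <>r is false at s2.
Satisfying worlds: {s0}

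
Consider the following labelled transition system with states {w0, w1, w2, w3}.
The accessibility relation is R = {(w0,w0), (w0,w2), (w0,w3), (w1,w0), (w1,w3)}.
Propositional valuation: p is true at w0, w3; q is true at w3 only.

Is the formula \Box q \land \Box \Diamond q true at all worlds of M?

Recall that \Box ψ holds at a world iff ψ holds at every accessible world, and \Diamond ψ holds iff ψ holds at some accessible world.
Let φ = \Box q \land \Box \Diamond q. Evaluate φ at each world:
  w0 (successors {w0, w2, w3}): φ is false.
  w1 (successors {w0, w3}): φ is false.
  w2 (successors ∅): φ is true.
  w3 (successors ∅): φ is true.
Detail at w0 (counterexample):
  At w0: \Box q is false, \Box \Diamond q is false, so \Box q \land \Box \Diamond q is false.
    At w0: \Box q requires q at every successor {w0, w2, w3}.
      q fails at w0, so \Box q is false at w0.
    At w0: \Box \Diamond q requires \Diamond q at every successor {w0, w2, w3}.
      \Diamond q fails at w2, so \Box \Diamond q is false at w0.

No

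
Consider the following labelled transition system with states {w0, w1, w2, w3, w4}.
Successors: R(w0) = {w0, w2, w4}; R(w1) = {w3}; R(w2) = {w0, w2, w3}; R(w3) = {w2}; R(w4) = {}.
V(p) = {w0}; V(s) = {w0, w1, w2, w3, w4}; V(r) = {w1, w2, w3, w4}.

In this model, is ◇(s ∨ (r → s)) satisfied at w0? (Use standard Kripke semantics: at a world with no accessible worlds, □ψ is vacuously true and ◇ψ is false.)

At w0: ◇(s ∨ (r → s)) requires s ∨ (r → s) at some successor in {w0, w2, w4}.
  s ∨ (r → s) holds at w0, so ◇(s ∨ (r → s)) is true at w0.

Yes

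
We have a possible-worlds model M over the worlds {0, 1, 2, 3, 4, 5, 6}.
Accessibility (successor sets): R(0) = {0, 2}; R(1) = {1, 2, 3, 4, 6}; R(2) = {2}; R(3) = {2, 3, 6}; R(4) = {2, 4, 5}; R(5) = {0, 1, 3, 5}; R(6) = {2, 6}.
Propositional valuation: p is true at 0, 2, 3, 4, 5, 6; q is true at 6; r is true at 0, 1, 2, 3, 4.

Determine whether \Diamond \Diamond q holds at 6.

Yes

At 6: \Diamond \Diamond q requires \Diamond q at some successor in {2, 6}.
  \Diamond q holds at 6, so \Diamond \Diamond q is true at 6.
    At 6: \Diamond q requires q at some successor in {2, 6}.
      q holds at 6, so \Diamond q is true at 6.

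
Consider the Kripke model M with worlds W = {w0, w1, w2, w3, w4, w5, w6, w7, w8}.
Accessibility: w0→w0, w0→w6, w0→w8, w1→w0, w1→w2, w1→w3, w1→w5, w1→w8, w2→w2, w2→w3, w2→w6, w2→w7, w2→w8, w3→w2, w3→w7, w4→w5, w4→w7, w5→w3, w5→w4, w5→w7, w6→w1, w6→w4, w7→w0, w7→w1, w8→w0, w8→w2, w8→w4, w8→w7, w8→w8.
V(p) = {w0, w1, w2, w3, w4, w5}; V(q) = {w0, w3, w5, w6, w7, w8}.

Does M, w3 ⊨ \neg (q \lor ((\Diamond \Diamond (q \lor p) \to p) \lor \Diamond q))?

No

Recall that \Diamond ψ holds at a world iff ψ holds at some accessible world.
At w3: q \lor ((\Diamond \Diamond (q \lor p) \to p) \lor \Diamond q) is true, so \neg (q \lor ((\Diamond \Diamond (q \lor p) \to p) \lor \Diamond q)) is false.
  At w3: q is true, (\Diamond \Diamond (q \lor p) \to p) \lor \Diamond q is true, so q \lor ((\Diamond \Diamond (q \lor p) \to p) \lor \Diamond q) is true.
    At w3: \Diamond \Diamond (q \lor p) \to p is true, \Diamond q is true, so (\Diamond \Diamond (q \lor p) \to p) \lor \Diamond q is true.
      At w3: \Diamond \Diamond (q \lor p) is true, p is true, so \Diamond \Diamond (q \lor p) \to p is true.
      At w3: \Diamond q requires q at some successor in {w2, w7}.
        q holds at w7, so \Diamond q is true at w3.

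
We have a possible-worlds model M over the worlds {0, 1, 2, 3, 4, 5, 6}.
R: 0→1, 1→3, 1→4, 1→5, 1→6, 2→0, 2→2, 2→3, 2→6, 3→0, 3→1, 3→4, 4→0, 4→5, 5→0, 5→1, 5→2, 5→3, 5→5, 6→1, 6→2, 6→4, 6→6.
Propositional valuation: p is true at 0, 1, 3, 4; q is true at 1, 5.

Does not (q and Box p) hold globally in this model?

Yes

Recall that Box ψ holds at a world iff ψ holds at every accessible world, and Dia ψ holds iff ψ holds at some accessible world.
Let φ = not (q and Box p). Evaluate φ at each world:
  0 (successors {1}): φ is true.
  1 (successors {3, 4, 5, 6}): φ is true.
  2 (successors {0, 2, 3, 6}): φ is true.
  3 (successors {0, 1, 4}): φ is true.
  4 (successors {0, 5}): φ is true.
  5 (successors {0, 1, 2, 3, 5}): φ is true.
  6 (successors {1, 2, 4, 6}): φ is true.
For instance, at 0:
  At 0: q and Box p is false, so not (q and Box p) is true.
    At 0: q is false, Box p is true, so q and Box p is false.
      At 0: Box p requires p at every successor {1}.
        At 1: p is true.
      So Box p is true at 0.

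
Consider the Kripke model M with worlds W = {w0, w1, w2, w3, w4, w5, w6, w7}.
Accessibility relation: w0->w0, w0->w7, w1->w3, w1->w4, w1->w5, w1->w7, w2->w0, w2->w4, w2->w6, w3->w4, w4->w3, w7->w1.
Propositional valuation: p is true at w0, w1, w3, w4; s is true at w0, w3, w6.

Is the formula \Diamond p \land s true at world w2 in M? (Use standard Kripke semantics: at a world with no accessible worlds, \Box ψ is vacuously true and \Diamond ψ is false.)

At w2: \Diamond p is true, s is false, so \Diamond p \land s is false.
  At w2: \Diamond p requires p at some successor in {w0, w4, w6}.
    p holds at w0, so \Diamond p is true at w2.

No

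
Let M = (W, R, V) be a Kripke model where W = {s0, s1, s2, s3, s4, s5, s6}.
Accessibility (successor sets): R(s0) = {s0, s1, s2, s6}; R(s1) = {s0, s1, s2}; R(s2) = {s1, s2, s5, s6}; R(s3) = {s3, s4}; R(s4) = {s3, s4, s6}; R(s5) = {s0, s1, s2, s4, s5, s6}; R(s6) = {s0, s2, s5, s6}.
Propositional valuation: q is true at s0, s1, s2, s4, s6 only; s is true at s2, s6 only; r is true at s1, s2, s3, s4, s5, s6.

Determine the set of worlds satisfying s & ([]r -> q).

Let φ = s & ([]r -> q). Evaluate φ at each world:
  s0 (successors {s0, s1, s2, s6}): φ is false.
  s1 (successors {s0, s1, s2}): φ is false.
  s2 (successors {s1, s2, s5, s6}): φ is true.
  s3 (successors {s3, s4}): φ is false.
  s4 (successors {s3, s4, s6}): φ is false.
  s5 (successors {s0, s1, s2, s4, s5, s6}): φ is false.
  s6 (successors {s0, s2, s5, s6}): φ is true.
For instance, at s0:
  At s0: s is false, []r -> q is true, so s & ([]r -> q) is false.
    At s0: []r is false, q is true, so []r -> q is true.
      At s0: []r requires r at every successor {s0, s1, s2, s6}.
        r fails at s0, so []r is false at s0.
Satisfying worlds: {s2, s6}

s2, s6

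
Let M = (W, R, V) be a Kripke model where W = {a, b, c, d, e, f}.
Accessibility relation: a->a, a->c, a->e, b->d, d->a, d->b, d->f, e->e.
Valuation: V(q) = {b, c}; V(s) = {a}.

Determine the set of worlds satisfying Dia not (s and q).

a, b, d, e

Let φ = Dia not (s and q). Evaluate φ at each world:
  a (successors {a, c, e}): φ is true.
  b (successors {d}): φ is true.
  c (successors ∅): φ is false.
  d (successors {a, b, f}): φ is true.
  e (successors {e}): φ is true.
  f (successors ∅): φ is false.
For instance, at d:
  At d: Dia not (s and q) requires not (s and q) at some successor in {a, b, f}.
    not (s and q) holds at a, so Dia not (s and q) is true at d.
Satisfying worlds: {a, b, d, e}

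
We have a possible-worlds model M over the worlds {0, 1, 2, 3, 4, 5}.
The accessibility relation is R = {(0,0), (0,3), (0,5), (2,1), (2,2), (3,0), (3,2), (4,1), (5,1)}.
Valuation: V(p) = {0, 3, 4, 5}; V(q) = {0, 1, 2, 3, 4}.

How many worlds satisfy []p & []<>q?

Let φ = []p & []<>q. Evaluate φ at each world:
  0 (successors {0, 3, 5}): φ is true.
  1 (successors ∅): φ is true.
  2 (successors {1, 2}): φ is false.
  3 (successors {0, 2}): φ is false.
  4 (successors {1}): φ is false.
  5 (successors {1}): φ is false.
For instance, at 2:
  At 2: []p is false, []<>q is false, so []p & []<>q is false.
    At 2: []p requires p at every successor {1, 2}.
      p fails at 1, so []p is false at 2.
    At 2: []<>q requires <>q at every successor {1, 2}.
      <>q fails at 1, so []<>q is false at 2.
Satisfying worlds: {0, 1}

2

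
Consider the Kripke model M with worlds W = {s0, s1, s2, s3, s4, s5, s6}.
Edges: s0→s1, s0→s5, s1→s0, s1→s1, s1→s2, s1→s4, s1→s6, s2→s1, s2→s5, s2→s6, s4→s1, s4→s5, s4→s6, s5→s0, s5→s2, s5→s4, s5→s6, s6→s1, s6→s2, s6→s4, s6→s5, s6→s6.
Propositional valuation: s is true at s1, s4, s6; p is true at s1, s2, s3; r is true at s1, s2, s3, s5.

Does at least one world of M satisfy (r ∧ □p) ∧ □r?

Yes

Recall that □ψ holds at a world iff ψ holds at every accessible world, and ◇ψ holds iff ψ holds at some accessible world.
Let φ = (r ∧ □p) ∧ □r. Evaluate φ at each world:
  s0 (successors {s1, s5}): φ is false.
  s1 (successors {s0, s1, s2, s4, s6}): φ is false.
  s2 (successors {s1, s5, s6}): φ is false.
  s3 (successors ∅): φ is true.
  s4 (successors {s1, s5, s6}): φ is false.
  s5 (successors {s0, s2, s4, s6}): φ is false.
  s6 (successors {s1, s2, s4, s5, s6}): φ is false.
Detail at s3 (witness):
  At s3: r ∧ □p is true, □r is true, so (r ∧ □p) ∧ □r is true.
    At s3: r is true, □p is true, so r ∧ □p is true.
      At s3: no accessible worlds, so □p holds vacuously.
    At s3: no accessible worlds, so □r holds vacuously.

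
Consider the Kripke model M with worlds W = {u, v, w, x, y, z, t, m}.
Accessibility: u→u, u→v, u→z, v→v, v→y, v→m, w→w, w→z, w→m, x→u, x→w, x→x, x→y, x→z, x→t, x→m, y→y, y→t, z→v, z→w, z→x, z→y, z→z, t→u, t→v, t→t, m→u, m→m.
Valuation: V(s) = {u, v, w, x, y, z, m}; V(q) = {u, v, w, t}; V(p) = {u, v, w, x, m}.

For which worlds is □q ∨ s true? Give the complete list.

u, v, w, x, y, z, t, m

Recall that □ψ holds at a world iff ψ holds at every accessible world, and ◇ψ holds iff ψ holds at some accessible world.
Let φ = □q ∨ s. Evaluate φ at each world:
  u (successors {u, v, z}): φ is true.
  v (successors {v, y, m}): φ is true.
  w (successors {w, z, m}): φ is true.
  x (successors {u, w, x, y, z, t, m}): φ is true.
  y (successors {y, t}): φ is true.
  z (successors {v, w, x, y, z}): φ is true.
  t (successors {u, v, t}): φ is true.
  m (successors {u, m}): φ is true.
For instance, at m:
  At m: □q is false, s is true, so □q ∨ s is true.
    At m: □q requires q at every successor {u, m}.
      q fails at m, so □q is false at m.
Satisfying worlds: {u, v, w, x, y, z, t, m}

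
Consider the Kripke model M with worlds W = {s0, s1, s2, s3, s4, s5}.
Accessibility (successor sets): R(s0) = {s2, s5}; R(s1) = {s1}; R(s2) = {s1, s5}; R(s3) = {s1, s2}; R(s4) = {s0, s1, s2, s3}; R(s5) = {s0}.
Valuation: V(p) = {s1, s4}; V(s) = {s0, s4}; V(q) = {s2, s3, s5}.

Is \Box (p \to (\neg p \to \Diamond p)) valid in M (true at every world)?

Yes

Let φ = \Box (p \to (\neg p \to \Diamond p)). Evaluate φ at each world:
  s0 (successors {s2, s5}): φ is true.
  s1 (successors {s1}): φ is true.
  s2 (successors {s1, s5}): φ is true.
  s3 (successors {s1, s2}): φ is true.
  s4 (successors {s0, s1, s2, s3}): φ is true.
  s5 (successors {s0}): φ is true.
For instance, at s5:
  At s5: \Box (p \to (\neg p \to \Diamond p)) requires p \to (\neg p \to \Diamond p) at every successor {s0}.
      At s0: p is false, \neg p \to \Diamond p is false, so p \to (\neg p \to \Diamond p) is true.
  So \Box (p \to (\neg p \to \Diamond p)) is true at s5.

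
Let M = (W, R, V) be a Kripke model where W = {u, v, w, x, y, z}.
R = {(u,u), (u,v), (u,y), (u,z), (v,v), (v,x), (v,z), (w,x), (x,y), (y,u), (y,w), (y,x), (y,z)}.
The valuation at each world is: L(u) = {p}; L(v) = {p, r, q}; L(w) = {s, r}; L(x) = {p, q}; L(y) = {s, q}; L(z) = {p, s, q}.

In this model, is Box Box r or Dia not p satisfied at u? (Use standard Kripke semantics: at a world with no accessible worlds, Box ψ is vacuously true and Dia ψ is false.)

Yes

At u: Box Box r is false, Dia not p is true, so Box Box r or Dia not p is true.
  At u: Box Box r requires Box r at every successor {u, v, y, z}.
    Box r fails at u, so Box Box r is false at u.
      At u: Box r requires r at every successor {u, v, y, z}.
        r fails at u, so Box r is false at u.
  At u: Dia not p requires not p at some successor in {u, v, y, z}.
    not p holds at y, so Dia not p is true at u.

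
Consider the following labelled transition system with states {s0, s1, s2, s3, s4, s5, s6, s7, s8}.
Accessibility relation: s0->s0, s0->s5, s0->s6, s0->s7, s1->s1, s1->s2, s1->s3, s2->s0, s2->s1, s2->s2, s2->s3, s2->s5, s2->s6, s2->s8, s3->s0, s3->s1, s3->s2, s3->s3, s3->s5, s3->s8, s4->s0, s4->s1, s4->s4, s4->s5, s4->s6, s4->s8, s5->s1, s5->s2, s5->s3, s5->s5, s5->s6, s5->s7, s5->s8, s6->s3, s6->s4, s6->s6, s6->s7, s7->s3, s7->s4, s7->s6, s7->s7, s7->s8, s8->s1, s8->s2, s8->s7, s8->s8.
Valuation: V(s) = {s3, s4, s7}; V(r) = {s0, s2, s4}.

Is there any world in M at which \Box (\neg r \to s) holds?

No

Let φ = \Box (\neg r \to s). Evaluate φ at each world:
  s0 (successors {s0, s5, s6, s7}): φ is false.
  s1 (successors {s1, s2, s3}): φ is false.
  s2 (successors {s0, s1, s2, s3, s5, s6, s8}): φ is false.
  s3 (successors {s0, s1, s2, s3, s5, s8}): φ is false.
  s4 (successors {s0, s1, s4, s5, s6, s8}): φ is false.
  s5 (successors {s1, s2, s3, s5, s6, s7, s8}): φ is false.
  s6 (successors {s3, s4, s6, s7}): φ is false.
  s7 (successors {s3, s4, s6, s7, s8}): φ is false.
  s8 (successors {s1, s2, s7, s8}): φ is false.
For instance, at s0:
  At s0: \Box (\neg r \to s) requires \neg r \to s at every successor {s0, s5, s6, s7}.
    \neg r \to s fails at s5, so \Box (\neg r \to s) is false at s0.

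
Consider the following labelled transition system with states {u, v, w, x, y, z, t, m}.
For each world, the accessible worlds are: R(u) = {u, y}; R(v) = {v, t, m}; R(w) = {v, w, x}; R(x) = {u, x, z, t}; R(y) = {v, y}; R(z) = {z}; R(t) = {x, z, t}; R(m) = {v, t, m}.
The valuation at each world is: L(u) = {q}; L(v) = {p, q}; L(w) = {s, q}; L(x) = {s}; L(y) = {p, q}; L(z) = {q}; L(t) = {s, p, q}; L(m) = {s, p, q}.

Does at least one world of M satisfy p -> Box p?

Let φ = p -> Box p. Evaluate φ at each world:
  u (successors {u, y}): φ is true.
  v (successors {v, t, m}): φ is true.
  w (successors {v, w, x}): φ is true.
  x (successors {u, x, z, t}): φ is true.
  y (successors {v, y}): φ is true.
  z (successors {z}): φ is true.
  t (successors {x, z, t}): φ is false.
  m (successors {v, t, m}): φ is true.
Detail at u (witness):
  At u: p is false, Box p is false, so p -> Box p is true.
    At u: Box p requires p at every successor {u, y}.
      p fails at u, so Box p is false at u.

Yes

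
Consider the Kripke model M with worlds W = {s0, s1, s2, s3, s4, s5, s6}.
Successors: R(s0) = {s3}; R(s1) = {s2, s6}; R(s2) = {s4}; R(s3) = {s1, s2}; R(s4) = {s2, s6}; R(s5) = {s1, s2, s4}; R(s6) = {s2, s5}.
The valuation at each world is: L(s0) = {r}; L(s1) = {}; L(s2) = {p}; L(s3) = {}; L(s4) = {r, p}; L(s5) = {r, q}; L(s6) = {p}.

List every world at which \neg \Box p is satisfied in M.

s0, s3, s5, s6

Let φ = \neg \Box p. Evaluate φ at each world:
  s0 (successors {s3}): φ is true.
  s1 (successors {s2, s6}): φ is false.
  s2 (successors {s4}): φ is false.
  s3 (successors {s1, s2}): φ is true.
  s4 (successors {s2, s6}): φ is false.
  s5 (successors {s1, s2, s4}): φ is true.
  s6 (successors {s2, s5}): φ is true.
For instance, at s1:
  At s1: \Box p is true, so \neg \Box p is false.
    At s1: \Box p requires p at every successor {s2, s6}.
      At s2: p is true.
      At s6: p is true.
    So \Box p is true at s1.
Satisfying worlds: {s0, s3, s5, s6}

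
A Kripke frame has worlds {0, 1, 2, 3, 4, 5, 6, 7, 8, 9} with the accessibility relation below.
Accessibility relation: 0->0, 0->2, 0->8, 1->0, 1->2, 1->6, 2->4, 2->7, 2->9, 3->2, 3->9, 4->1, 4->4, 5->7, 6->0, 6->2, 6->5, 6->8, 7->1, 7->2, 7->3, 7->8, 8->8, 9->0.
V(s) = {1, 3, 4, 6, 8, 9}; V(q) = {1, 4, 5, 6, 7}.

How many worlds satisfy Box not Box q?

7

Let φ = Box not Box q. Evaluate φ at each world:
  0 (successors {0, 2, 8}): φ is true.
  1 (successors {0, 2, 6}): φ is true.
  2 (successors {4, 7, 9}): φ is false.
  3 (successors {2, 9}): φ is true.
  4 (successors {1, 4}): φ is false.
  5 (successors {7}): φ is true.
  6 (successors {0, 2, 5, 8}): φ is false.
  7 (successors {1, 2, 3, 8}): φ is true.
  8 (successors {8}): φ is true.
  9 (successors {0}): φ is true.
For instance, at 1:
  At 1: Box not Box q requires not Box q at every successor {0, 2, 6}.
      At 0: Box q is false, so not Box q is true.
      At 2: Box q is false, so not Box q is true.
      At 6: Box q is false, so not Box q is true.
  So Box not Box q is true at 1.
Satisfying worlds: {0, 1, 3, 5, 7, 8, 9}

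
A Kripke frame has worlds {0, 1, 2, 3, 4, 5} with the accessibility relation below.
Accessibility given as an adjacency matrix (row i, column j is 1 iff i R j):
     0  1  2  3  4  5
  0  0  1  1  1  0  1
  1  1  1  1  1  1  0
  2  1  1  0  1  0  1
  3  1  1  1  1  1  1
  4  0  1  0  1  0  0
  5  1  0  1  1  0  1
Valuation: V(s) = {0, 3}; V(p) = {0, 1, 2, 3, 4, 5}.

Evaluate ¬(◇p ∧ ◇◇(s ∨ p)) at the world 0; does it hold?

No

At 0: ◇p ∧ ◇◇(s ∨ p) is true, so ¬(◇p ∧ ◇◇(s ∨ p)) is false.
  At 0: ◇p is true, ◇◇(s ∨ p) is true, so ◇p ∧ ◇◇(s ∨ p) is true.
    At 0: ◇p requires p at some successor in {1, 2, 3, 5}.
      p holds at 1, so ◇p is true at 0.
    At 0: ◇◇(s ∨ p) requires ◇(s ∨ p) at some successor in {1, 2, 3, 5}.
      ◇(s ∨ p) holds at 1, so ◇◇(s ∨ p) is true at 0.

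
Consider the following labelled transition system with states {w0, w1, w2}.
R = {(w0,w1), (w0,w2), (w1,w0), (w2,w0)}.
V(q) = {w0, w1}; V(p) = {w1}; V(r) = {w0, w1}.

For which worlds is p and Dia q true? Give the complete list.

w1

Let φ = p and Dia q. Evaluate φ at each world:
  w0 (successors {w1, w2}): φ is false.
  w1 (successors {w0}): φ is true.
  w2 (successors {w0}): φ is false.
For instance, at w1:
  At w1: p is true, Dia q is true, so p and Dia q is true.
    At w1: Dia q requires q at some successor in {w0}.
      q holds at w0, so Dia q is true at w1.
Satisfying worlds: {w1}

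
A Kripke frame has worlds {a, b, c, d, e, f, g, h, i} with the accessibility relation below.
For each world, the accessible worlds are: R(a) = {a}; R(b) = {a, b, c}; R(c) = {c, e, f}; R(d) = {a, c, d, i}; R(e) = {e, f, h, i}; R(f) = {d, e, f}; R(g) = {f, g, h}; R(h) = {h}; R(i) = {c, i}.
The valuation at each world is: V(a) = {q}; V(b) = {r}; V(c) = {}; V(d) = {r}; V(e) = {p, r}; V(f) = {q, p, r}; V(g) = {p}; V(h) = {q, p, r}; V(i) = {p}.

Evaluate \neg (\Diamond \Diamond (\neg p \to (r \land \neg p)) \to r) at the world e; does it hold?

No

Recall that \Diamond ψ holds at a world iff ψ holds at some accessible world.
At e: \Diamond \Diamond (\neg p \to (r \land \neg p)) \to r is true, so \neg (\Diamond \Diamond (\neg p \to (r \land \neg p)) \to r) is false.
  At e: \Diamond \Diamond (\neg p \to (r \land \neg p)) is true, r is true, so \Diamond \Diamond (\neg p \to (r \land \neg p)) \to r is true.
    At e: \Diamond \Diamond (\neg p \to (r \land \neg p)) requires \Diamond (\neg p \to (r \land \neg p)) at some successor in {e, f, h, i}.
      \Diamond (\neg p \to (r \land \neg p)) holds at e, so \Diamond \Diamond (\neg p \to (r \land \neg p)) is true at e.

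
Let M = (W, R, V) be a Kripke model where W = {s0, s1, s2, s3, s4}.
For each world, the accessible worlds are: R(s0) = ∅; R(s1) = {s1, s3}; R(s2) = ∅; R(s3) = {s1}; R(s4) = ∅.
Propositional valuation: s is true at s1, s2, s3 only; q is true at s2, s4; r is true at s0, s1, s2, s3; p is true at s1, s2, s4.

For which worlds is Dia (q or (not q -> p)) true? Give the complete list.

Recall that Dia ψ holds at a world iff ψ holds at some accessible world.
Let φ = Dia (q or (not q -> p)). Evaluate φ at each world:
  s0 (successors ∅): φ is false.
  s1 (successors {s1, s3}): φ is true.
  s2 (successors ∅): φ is false.
  s3 (successors {s1}): φ is true.
  s4 (successors ∅): φ is false.
For instance, at s3:
  At s3: Dia (q or (not q -> p)) requires q or (not q -> p) at some successor in {s1}.
    q or (not q -> p) holds at s1, so Dia (q or (not q -> p)) is true at s3.
Satisfying worlds: {s1, s3}

s1, s3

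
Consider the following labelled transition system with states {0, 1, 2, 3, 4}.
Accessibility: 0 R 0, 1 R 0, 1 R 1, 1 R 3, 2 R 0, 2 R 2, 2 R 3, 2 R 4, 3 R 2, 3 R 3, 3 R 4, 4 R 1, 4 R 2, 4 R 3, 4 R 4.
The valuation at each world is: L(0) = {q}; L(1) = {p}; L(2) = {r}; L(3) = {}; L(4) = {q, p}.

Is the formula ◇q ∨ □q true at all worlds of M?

Yes

Recall that □ψ holds at a world iff ψ holds at every accessible world, and ◇ψ holds iff ψ holds at some accessible world.
Let φ = ◇q ∨ □q. Evaluate φ at each world:
  0 (successors {0}): φ is true.
  1 (successors {0, 1, 3}): φ is true.
  2 (successors {0, 2, 3, 4}): φ is true.
  3 (successors {2, 3, 4}): φ is true.
  4 (successors {1, 2, 3, 4}): φ is true.
For instance, at 2:
  At 2: ◇q is true, □q is false, so ◇q ∨ □q is true.
    At 2: ◇q requires q at some successor in {0, 2, 3, 4}.
      q holds at 0, so ◇q is true at 2.
    At 2: □q requires q at every successor {0, 2, 3, 4}.
      q fails at 2, so □q is false at 2.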